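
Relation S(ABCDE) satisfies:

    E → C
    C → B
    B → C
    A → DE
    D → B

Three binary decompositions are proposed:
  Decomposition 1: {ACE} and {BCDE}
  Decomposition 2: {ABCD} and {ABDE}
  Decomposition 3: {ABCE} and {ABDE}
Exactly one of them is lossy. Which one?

Decomposition 1: common = {CE}, closure = {BCE} → lossy.
Decomposition 2: common = {ABD}, closure = {ABCDE} → lossless.
Decomposition 3: common = {ABE}, closure = {ABCDE} → lossless.

Decomposition 1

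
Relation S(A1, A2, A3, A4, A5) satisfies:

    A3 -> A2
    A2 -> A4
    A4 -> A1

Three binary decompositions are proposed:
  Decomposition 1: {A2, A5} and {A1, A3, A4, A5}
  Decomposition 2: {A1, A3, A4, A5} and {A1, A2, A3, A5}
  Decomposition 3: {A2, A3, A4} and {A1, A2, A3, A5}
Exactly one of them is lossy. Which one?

Decomposition 1: common = {A5}, closure = {A5} → lossy.
Decomposition 2: common = {A1, A3, A5}, closure = {A1, A2, A3, A4, A5} → lossless.
Decomposition 3: common = {A2, A3}, closure = {A1, A2, A3, A4} → lossless.

Decomposition 1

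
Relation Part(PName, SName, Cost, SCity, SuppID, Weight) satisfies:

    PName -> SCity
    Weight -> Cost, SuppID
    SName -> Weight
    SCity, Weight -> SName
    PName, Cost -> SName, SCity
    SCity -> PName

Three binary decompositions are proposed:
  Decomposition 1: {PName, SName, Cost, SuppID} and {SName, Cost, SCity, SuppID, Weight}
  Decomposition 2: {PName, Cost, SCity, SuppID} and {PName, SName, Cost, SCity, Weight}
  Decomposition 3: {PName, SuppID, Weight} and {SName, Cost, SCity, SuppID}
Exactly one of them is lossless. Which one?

Decomposition 2

Decomposition 1: common = {SName, Cost, SuppID}, closure = {SName, Cost, SuppID, Weight} → lossy.
Decomposition 2: common = {PName, Cost, SCity}, closure = {PName, SName, Cost, SCity, SuppID, Weight} → lossless.
Decomposition 3: common = {SuppID}, closure = {SuppID} → lossy.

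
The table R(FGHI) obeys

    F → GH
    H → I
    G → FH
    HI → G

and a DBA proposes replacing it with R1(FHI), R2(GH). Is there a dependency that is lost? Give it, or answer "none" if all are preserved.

none

F → GH: restricted closure across fragments reaches GH.
H → I lies within R1.
G → FH: restricted closure across fragments reaches FH.
HI → G: restricted closure across fragments reaches G.
Every dependency is enforceable on the fragments, so the decomposition is dependency-preserving.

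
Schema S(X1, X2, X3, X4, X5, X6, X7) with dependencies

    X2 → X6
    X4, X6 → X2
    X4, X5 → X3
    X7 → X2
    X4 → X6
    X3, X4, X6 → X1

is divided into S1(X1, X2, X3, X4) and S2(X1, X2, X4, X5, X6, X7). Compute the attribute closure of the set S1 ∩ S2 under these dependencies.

X1, X2, X4, X6

S1 ∩ S2 = {X1, X2, X4}.
X2 → X6 applies, adding X6
Closure: {X1, X2, X4, X6}.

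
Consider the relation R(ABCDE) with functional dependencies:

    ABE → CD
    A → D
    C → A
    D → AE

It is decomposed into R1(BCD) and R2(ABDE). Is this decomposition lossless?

Yes

Common attributes: R1 ∩ R2 = {BD}.
Closure of {BD}: D → AE applies, adding AE; ABE → CD applies, adding C. So (BD)⁺ = {ABCDE}.
This closure contains every attribute of R1, so R1 ∩ R2 → R1. The join is lossless.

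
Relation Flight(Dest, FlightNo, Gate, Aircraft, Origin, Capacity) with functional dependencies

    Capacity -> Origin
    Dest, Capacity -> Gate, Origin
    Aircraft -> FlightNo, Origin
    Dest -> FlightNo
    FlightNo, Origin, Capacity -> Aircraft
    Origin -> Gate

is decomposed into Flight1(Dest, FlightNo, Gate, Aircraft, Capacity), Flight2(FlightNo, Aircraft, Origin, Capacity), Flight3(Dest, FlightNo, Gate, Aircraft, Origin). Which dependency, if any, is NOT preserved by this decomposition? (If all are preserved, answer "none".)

Capacity → Origin lies within Flight2.
Dest, Capacity → Gate, Origin: restricted closure across fragments reaches Gate, Origin.
Aircraft → FlightNo, Origin lies within Flight2.
Dest → FlightNo lies within Flight1.
FlightNo, Origin, Capacity → Aircraft lies within Flight2.
Origin → Gate lies within Flight3.
Every dependency is enforceable on the fragments, so the decomposition is dependency-preserving.

none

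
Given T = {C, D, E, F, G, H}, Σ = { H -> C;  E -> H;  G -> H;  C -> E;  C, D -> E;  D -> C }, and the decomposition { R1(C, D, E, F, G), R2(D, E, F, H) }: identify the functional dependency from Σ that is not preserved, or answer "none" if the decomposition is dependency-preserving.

H → C: restricted closure across fragments reaches C.
E → H lies within R2.
G → H: restricted closure across fragments reaches H.
C → E lies within R1.
C, D → E lies within R1.
D → C lies within R1.
Every dependency is enforceable on the fragments, so the decomposition is dependency-preserving.

none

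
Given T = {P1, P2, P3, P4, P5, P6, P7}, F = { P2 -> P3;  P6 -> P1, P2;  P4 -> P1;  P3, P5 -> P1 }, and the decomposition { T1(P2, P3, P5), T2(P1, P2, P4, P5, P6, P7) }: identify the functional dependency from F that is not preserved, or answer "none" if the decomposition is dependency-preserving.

Check P3, P5 → P1: no single fragment contains all of {P1, P3, P5}, and the restricted closure of {P3, P5} across the fragments never reaches {P1}.
P2 → P3 is preserved.
P6 → P1, P2 is preserved.
P4 → P1 is preserved.

P3, P5 -> P1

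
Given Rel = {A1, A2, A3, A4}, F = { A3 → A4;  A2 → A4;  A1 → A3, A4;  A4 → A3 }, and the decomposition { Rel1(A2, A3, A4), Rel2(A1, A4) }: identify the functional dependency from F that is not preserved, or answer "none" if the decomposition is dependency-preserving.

A3 → A4 lies within Rel1.
A2 → A4 lies within Rel1.
A1 → A3, A4: restricted closure across fragments reaches A3, A4.
A4 → A3 lies within Rel1.
Every dependency is enforceable on the fragments, so the decomposition is dependency-preserving.

none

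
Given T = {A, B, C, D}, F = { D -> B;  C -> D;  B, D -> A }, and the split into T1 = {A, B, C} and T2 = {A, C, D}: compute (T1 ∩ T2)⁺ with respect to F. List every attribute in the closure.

A, B, C, D

T1 ∩ T2 = {A, C}.
C → D applies, adding D
D → B applies, adding B
Closure: {A, B, C, D}.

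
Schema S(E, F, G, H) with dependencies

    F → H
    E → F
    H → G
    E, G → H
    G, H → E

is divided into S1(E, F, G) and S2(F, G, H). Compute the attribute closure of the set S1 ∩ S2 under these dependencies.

S1 ∩ S2 = {F, G}.
F → H applies, adding H
G, H → E applies, adding E
Closure: {E, F, G, H}.

E, F, G, H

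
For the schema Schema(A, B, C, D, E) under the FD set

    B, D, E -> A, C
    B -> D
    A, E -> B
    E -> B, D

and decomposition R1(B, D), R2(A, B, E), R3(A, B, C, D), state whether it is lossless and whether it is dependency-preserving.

lossy and not dependency-preserving

Lossless test (chase): Rows 1 and 2 agree on B; apply B→D and equate their D entries. No row becomes fully distinguished — the join is lossy.
Dependency preservation: the restricted closure of {B, D, E} across the fragments never reaches {A, C}, so B, D, E → A, C cannot be enforced without a join — not preserved.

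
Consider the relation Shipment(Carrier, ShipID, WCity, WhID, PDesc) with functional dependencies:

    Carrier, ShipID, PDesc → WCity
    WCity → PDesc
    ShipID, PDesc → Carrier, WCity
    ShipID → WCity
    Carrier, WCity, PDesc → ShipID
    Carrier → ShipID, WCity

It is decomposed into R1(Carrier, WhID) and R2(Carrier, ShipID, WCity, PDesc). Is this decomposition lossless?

Common attributes: R1 ∩ R2 = {Carrier}.
Closure of {Carrier}: Carrier → ShipID, WCity applies, adding ShipID, WCity; WCity → PDesc applies, adding PDesc. So (Carrier)⁺ = {Carrier, ShipID, WCity, PDesc}.
This closure contains every attribute of R2, so R1 ∩ R2 → R2. The join is lossless.

Yes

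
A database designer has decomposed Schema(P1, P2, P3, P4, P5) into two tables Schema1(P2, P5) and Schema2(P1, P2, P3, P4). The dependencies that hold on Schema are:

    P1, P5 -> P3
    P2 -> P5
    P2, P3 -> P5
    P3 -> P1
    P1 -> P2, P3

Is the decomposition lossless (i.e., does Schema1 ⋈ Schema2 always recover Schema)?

Common attributes: Schema1 ∩ Schema2 = {P2}.
Closure of {P2}: P2 → P5 applies, adding P5. So (P2)⁺ = {P2, P5}.
This closure contains every attribute of Schema1, so Schema1 ∩ Schema2 → Schema1. The join is lossless.

Yes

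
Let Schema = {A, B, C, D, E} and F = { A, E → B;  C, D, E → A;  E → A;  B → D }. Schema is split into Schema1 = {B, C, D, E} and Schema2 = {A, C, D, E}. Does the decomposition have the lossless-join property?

Yes

Common attributes: Schema1 ∩ Schema2 = {C, D, E}.
Closure of {C, D, E}: C, D, E → A applies, adding A; A, E → B applies, adding B. So (C, D, E)⁺ = {A, B, C, D, E}.
This closure contains every attribute of Schema1, so Schema1 ∩ Schema2 → Schema1. The join is lossless.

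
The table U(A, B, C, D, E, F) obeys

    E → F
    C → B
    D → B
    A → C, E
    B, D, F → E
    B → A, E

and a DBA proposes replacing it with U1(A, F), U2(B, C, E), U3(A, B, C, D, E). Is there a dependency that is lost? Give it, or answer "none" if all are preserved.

E → F

Check E → F: no single fragment contains all of {E, F}, and the restricted closure of {E} across the fragments never reaches {F}.
C → B is preserved.
D → B is preserved.
A → C, E is preserved.
B, D, F → E is preserved.
B → A, E is preserved.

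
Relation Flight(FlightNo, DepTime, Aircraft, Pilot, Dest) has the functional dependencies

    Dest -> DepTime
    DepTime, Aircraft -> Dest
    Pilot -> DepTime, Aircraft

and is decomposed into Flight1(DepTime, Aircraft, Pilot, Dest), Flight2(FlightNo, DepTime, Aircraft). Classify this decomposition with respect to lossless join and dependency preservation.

lossy but dependency-preserving

Lossless test: (DepTime, Aircraft)⁺ = {DepTime, Aircraft, Dest}, which is a superkey of neither fragment — lossy.
Dependency preservation: every FD's attributes lie within a single fragment, so each can be enforced locally — preserved.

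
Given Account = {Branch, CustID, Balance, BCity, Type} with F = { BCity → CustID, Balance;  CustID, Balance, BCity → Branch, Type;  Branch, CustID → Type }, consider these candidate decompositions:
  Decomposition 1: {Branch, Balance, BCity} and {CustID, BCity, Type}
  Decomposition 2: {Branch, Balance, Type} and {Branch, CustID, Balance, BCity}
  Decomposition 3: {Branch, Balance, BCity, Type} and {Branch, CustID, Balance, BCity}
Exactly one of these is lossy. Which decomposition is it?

Decomposition 1: common = {BCity}, closure = {Branch, CustID, Balance, BCity, Type} → lossless.
Decomposition 2: common = {Branch, Balance}, closure = {Branch, Balance} → lossy.
Decomposition 3: common = {Branch, Balance, BCity}, closure = {Branch, CustID, Balance, BCity, Type} → lossless.

Decomposition 2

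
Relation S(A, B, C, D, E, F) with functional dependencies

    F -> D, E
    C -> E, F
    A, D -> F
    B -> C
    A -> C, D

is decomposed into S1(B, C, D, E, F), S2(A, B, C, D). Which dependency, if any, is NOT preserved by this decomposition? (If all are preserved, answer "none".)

none

F → D, E lies within S1.
C → E, F lies within S1.
A, D → F: restricted closure across fragments reaches F.
B → C lies within S1.
A → C, D lies within S2.
Every dependency is enforceable on the fragments, so the decomposition is dependency-preserving.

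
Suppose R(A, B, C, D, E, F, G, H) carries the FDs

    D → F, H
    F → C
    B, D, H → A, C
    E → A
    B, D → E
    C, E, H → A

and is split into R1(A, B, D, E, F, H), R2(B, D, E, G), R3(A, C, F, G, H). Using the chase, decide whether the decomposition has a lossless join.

Yes

Chase test. Columns are A, B, C, D, E, F, G, H; row i has aⱼ where attribute j ∈ Ri, else bᵢⱼ.
Initial tableau (one row per fragment):
  row 1: a1 a2 b13 a4 a5 a6 b17 a8
  row 2: b21 a2 b23 a4 a5 b26 a7 b28
  row 3: a1 b32 a3 b34 b35 a6 a7 a8
Rows 1 and 2 agree on D; apply D→F, H and equate their F, H entries.
Rows 1 and 2 agree on F; apply F→C and equate their C entries.
Rows 1 and 3 agree on F; apply F→C and equate their C entries.
Rows 1 and 2 agree on B, D, H; apply B, D, H→A, C and equate their A, C entries.
Row 2 is now all distinguished symbols — the join is lossless.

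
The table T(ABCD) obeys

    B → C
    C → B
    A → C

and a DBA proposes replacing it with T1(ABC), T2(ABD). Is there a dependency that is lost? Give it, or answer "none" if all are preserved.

none

B → C lies within T1.
C → B lies within T1.
A → C lies within T1.
Every dependency is enforceable on the fragments, so the decomposition is dependency-preserving.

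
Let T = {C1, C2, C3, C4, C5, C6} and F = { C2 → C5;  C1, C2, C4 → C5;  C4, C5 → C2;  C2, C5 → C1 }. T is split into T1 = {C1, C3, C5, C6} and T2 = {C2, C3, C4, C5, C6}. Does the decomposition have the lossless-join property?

No

Common attributes: T1 ∩ T2 = {C3, C5, C6}.
No dependency enlarges {C3, C5, C6}, so (C3, C5, C6)⁺ = {C3, C5, C6}.
The closure contains neither all of T1 = {C1, C3, C5, C6} nor all of T2 = {C2, C3, C4, C5, C6}, so the common attributes are not a superkey of either fragment. The join is lossy.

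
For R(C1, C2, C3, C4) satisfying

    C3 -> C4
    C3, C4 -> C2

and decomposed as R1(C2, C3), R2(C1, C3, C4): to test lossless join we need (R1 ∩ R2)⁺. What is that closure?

R1 ∩ R2 = {C3}.
C3 → C4 applies, adding C4
C3, C4 → C2 applies, adding C2
Closure: {C2, C3, C4}.

C2, C3, C4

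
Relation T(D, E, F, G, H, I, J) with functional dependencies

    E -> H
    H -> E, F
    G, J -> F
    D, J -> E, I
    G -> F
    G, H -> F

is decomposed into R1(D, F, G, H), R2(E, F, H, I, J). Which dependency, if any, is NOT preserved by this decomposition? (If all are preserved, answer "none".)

D, J -> E, I

Check D, J → E, I: no single fragment contains all of {D, E, I, J}, and the restricted closure of {D, J} across the fragments never reaches {E, I}.
E → H is preserved.
H → E, F is preserved.
G, J → F is preserved.
G → F is preserved.
G, H → F is preserved.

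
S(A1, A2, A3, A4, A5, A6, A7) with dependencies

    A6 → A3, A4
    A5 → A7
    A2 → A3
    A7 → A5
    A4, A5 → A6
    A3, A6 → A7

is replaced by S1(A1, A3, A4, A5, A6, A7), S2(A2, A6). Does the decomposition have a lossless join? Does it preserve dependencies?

lossy and not dependency-preserving

Lossless test: (A6)⁺ = {A3, A4, A5, A6, A7}, which is a superkey of neither fragment — lossy.
Dependency preservation: the restricted closure of {A2} across the fragments never reaches {A3}, so A2 → A3 cannot be enforced without a join — not preserved.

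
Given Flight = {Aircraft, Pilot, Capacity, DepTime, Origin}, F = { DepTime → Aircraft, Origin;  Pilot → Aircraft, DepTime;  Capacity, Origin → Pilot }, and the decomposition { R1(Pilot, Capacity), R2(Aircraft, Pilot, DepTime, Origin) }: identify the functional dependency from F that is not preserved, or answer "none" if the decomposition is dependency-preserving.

Capacity, Origin → Pilot

Check Capacity, Origin → Pilot: no single fragment contains all of {Pilot, Capacity, Origin}, and the restricted closure of {Capacity, Origin} across the fragments never reaches {Pilot}.
DepTime → Aircraft, Origin is preserved.
Pilot → Aircraft, DepTime is preserved.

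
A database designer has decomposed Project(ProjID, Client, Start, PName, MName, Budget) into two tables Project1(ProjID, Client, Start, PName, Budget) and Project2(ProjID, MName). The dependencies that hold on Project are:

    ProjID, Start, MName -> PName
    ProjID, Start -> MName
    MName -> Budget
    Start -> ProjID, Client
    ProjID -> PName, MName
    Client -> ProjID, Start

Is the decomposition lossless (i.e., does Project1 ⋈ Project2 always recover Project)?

Yes

Common attributes: Project1 ∩ Project2 = {ProjID}.
Closure of {ProjID}: ProjID → PName, MName applies, adding PName, MName; MName → Budget applies, adding Budget. So (ProjID)⁺ = {ProjID, PName, MName, Budget}.
This closure contains every attribute of Project2, so Project1 ∩ Project2 → Project2. The join is lossless.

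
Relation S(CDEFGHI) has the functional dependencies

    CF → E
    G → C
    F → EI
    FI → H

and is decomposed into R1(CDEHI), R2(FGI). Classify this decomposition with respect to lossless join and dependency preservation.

lossy and not dependency-preserving

Lossless test: (I)⁺ = {I}, which is a superkey of neither fragment — lossy.
Dependency preservation: the restricted closure of {CF} across the fragments never reaches {E}, so CF → E cannot be enforced without a join — not preserved.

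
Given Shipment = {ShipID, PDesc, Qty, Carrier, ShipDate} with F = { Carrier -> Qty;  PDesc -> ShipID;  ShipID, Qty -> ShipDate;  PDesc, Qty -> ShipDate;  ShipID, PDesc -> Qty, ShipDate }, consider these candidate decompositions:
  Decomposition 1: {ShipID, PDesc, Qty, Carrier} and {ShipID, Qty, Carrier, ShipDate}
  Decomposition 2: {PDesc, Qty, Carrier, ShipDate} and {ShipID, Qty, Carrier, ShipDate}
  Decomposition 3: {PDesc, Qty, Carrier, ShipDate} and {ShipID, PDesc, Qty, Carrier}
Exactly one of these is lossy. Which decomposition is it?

Decomposition 1: common = {ShipID, Qty, Carrier}, closure = {ShipID, Qty, Carrier, ShipDate} → lossless.
Decomposition 2: common = {Qty, Carrier, ShipDate}, closure = {Qty, Carrier, ShipDate} → lossy.
Decomposition 3: common = {PDesc, Qty, Carrier}, closure = {ShipID, PDesc, Qty, Carrier, ShipDate} → lossless.

Decomposition 2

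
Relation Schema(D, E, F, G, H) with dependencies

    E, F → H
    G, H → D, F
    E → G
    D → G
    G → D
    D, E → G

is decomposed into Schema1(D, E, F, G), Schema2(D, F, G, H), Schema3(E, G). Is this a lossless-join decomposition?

Chase test. Columns are D, E, F, G, H; row i has aⱼ where attribute j ∈ Schemai, else bᵢⱼ.
Initial tableau (one row per fragment):
  row 1: a1 a2 a3 a4 b15
  row 2: a1 b22 a3 a4 a5
  row 3: b31 a2 b33 a4 b35
Rows 1 and 3 agree on G; apply G→D and equate their D entries.
No row becomes fully distinguished — the join is lossy.

No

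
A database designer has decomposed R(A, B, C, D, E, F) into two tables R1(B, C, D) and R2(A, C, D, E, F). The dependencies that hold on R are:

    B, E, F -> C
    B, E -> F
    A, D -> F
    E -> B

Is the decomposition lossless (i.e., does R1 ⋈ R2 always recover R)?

No

Common attributes: R1 ∩ R2 = {C, D}.
No dependency enlarges {C, D}, so (C, D)⁺ = {C, D}.
The closure contains neither all of R1 = {B, C, D} nor all of R2 = {A, C, D, E, F}, so the common attributes are not a superkey of either fragment. The join is lossy.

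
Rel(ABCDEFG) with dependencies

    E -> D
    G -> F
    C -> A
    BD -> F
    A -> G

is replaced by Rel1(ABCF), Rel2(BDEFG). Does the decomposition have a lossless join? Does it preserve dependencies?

Lossless test: (BF)⁺ = {BF}, which is a superkey of neither fragment — lossy.
Dependency preservation: the restricted closure of {A} across the fragments never reaches {G}, so A → G cannot be enforced without a join — not preserved.

lossy and not dependency-preserving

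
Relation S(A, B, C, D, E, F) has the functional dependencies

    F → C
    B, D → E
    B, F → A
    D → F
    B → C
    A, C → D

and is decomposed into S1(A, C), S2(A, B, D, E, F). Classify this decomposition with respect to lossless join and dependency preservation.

Lossless test: (A)⁺ = {A}, which is a superkey of neither fragment — lossy.
Dependency preservation: the restricted closure of {F} across the fragments never reaches {C}, so F → C cannot be enforced without a join — not preserved.

lossy and not dependency-preserving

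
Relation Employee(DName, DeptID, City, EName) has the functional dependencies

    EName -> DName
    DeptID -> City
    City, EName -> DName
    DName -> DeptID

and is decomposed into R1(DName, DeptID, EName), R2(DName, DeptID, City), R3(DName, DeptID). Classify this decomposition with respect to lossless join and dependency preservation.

lossless and dependency-preserving

Lossless test (chase): Rows 1 and 2 agree on DeptID; apply DeptID→City and equate their City entries. Rows 1 and 3 agree on DeptID; apply DeptID→City and equate their City entries. Row 1 is now all distinguished symbols — the join is lossless.
Dependency preservation: City, EName → DName is not contained in any single fragment, but the restricted closure of its left-hand side across the fragments still reaches the right-hand side; the remaining FDs each lie inside some fragment. All dependencies are preserved.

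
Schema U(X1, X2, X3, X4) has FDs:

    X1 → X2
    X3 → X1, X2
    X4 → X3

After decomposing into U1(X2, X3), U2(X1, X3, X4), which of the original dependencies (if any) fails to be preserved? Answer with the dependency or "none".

X1 → X2

Check X1 → X2: no single fragment contains all of {X1, X2}, and the restricted closure of {X1} across the fragments never reaches {X2}.
X3 → X1, X2 is preserved.
X4 → X3 is preserved.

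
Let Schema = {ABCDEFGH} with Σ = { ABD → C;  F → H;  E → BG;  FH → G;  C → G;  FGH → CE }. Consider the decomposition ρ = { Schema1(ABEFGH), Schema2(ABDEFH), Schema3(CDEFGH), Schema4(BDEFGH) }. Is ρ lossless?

Chase test. Columns are ABCDEFGH; row i has aⱼ where attribute j ∈ Schemai, else bᵢⱼ.
Initial tableau (one row per fragment):
  row 1: a1 a2 b13 b14 a5 a6 a7 a8
  row 2: a1 a2 b23 a4 a5 a6 b27 a8
  row 3: b31 b32 a3 a4 a5 a6 a7 a8
  row 4: b41 a2 b43 a4 a5 a6 a7 a8
Rows 1 and 2 agree on E; apply E→BG and equate their BG entries.
Rows 1 and 3 agree on E; apply E→BG and equate their BG entries.
Rows 1 and 2 agree on FGH; apply FGH→CE and equate their CE entries.
Rows 1 and 3 agree on FGH; apply FGH→CE and equate their CE entries.
Rows 1 and 4 agree on FGH; apply FGH→CE and equate their CE entries.
Row 2 is now all distinguished symbols — the join is lossless.

Yes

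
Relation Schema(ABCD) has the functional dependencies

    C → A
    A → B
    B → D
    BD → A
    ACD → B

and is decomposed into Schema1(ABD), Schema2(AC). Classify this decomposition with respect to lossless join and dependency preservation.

lossless and dependency-preserving

Lossless test: (A)⁺ = {ABD}, which contains all of one fragment — lossless.
Dependency preservation: ACD → B is not contained in any single fragment, but the restricted closure of its left-hand side across the fragments still reaches the right-hand side; the remaining FDs each lie inside some fragment. All dependencies are preserved.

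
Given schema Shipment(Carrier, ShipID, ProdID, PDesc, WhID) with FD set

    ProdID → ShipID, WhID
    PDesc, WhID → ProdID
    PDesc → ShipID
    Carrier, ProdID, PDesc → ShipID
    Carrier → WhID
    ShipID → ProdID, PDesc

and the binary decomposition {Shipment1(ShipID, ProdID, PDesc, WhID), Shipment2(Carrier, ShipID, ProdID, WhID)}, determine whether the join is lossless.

Yes

Common attributes: Shipment1 ∩ Shipment2 = {ShipID, ProdID, WhID}.
Closure of {ShipID, ProdID, WhID}: ShipID → ProdID, PDesc applies, adding PDesc. So (ShipID, ProdID, WhID)⁺ = {ShipID, ProdID, PDesc, WhID}.
This closure contains every attribute of Shipment1, so Shipment1 ∩ Shipment2 → Shipment1. The join is lossless.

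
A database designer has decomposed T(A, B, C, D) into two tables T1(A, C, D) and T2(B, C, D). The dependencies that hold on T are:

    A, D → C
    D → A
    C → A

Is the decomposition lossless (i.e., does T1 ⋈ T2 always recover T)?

Yes

Common attributes: T1 ∩ T2 = {C, D}.
Closure of {C, D}: D → A applies, adding A. So (C, D)⁺ = {A, C, D}.
This closure contains every attribute of T1, so T1 ∩ T2 → T1. The join is lossless.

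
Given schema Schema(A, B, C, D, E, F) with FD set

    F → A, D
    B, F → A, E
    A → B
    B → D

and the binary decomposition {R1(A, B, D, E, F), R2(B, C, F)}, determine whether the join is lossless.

Yes

Common attributes: R1 ∩ R2 = {B, F}.
Closure of {B, F}: F → A, D applies, adding A, D; B, F → A, E applies, adding E. So (B, F)⁺ = {A, B, D, E, F}.
This closure contains every attribute of R1, so R1 ∩ R2 → R1. The join is lossless.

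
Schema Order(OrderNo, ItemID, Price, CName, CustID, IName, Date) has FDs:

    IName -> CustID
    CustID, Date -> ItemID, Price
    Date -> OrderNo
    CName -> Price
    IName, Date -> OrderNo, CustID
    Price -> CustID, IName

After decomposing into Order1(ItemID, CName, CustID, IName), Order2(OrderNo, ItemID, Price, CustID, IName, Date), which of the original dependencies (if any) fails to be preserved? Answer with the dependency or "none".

Check CName → Price: no single fragment contains all of {Price, CName}, and the restricted closure of {CName} across the fragments never reaches {Price}.
IName → CustID is preserved.
CustID, Date → ItemID, Price is preserved.
Date → OrderNo is preserved.
IName, Date → OrderNo, CustID is preserved.
Price → CustID, IName is preserved.

CName -> Price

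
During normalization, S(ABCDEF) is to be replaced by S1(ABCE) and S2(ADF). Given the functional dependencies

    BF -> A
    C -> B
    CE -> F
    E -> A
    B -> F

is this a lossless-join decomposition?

Common attributes: S1 ∩ S2 = {A}.
No dependency enlarges {A}, so (A)⁺ = {A}.
The closure contains neither all of S1 = {ABCE} nor all of S2 = {ADF}, so the common attributes are not a superkey of either fragment. The join is lossy.

No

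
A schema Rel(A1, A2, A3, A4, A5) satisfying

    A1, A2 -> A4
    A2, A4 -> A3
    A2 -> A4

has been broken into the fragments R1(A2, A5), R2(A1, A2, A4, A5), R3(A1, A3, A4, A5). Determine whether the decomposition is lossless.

No

Chase test. Columns are A1, A2, A3, A4, A5; row i has aⱼ where attribute j ∈ Ri, else bᵢⱼ.
Initial tableau (one row per fragment):
  row 1: b11 a2 b13 b14 a5
  row 2: a1 a2 b23 a4 a5
  row 3: a1 b32 a3 a4 a5
Rows 1 and 2 agree on A2; apply A2→A4 and equate their A4 entries.
Rows 1 and 2 agree on A2, A4; apply A2, A4→A3 and equate their A3 entries.
No row becomes fully distinguished — the join is lossy.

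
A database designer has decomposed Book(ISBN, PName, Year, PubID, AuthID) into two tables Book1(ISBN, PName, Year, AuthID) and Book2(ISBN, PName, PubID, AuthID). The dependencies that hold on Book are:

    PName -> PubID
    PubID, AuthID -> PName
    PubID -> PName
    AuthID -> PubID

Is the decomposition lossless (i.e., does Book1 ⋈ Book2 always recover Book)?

Common attributes: Book1 ∩ Book2 = {ISBN, PName, AuthID}.
Closure of {ISBN, PName, AuthID}: PName → PubID applies, adding PubID. So (ISBN, PName, AuthID)⁺ = {ISBN, PName, PubID, AuthID}.
This closure contains every attribute of Book2, so Book1 ∩ Book2 → Book2. The join is lossless.

Yes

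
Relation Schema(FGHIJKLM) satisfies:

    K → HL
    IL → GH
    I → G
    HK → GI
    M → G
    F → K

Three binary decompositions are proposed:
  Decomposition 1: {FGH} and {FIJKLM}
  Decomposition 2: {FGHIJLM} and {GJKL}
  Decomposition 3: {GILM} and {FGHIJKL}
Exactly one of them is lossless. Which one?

Decomposition 1: common = {F}, closure = {FGHIKL} → lossless.
Decomposition 2: common = {GJL}, closure = {GJL} → lossy.
Decomposition 3: common = {GIL}, closure = {GHIL} → lossy.

Decomposition 1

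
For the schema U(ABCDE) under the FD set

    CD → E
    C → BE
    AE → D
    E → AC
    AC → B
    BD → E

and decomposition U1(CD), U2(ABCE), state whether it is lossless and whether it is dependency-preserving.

lossless but not dependency-preserving

Lossless test: (C)⁺ = {ABCDE}, which contains all of one fragment — lossless.
Dependency preservation: the restricted closure of {BD} across the fragments never reaches {E}, so BD → E cannot be enforced without a join — not preserved.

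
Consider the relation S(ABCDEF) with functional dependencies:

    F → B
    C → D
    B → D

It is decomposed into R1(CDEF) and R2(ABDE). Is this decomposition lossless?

Common attributes: R1 ∩ R2 = {DE}.
No dependency enlarges {DE}, so (DE)⁺ = {DE}.
The closure contains neither all of R1 = {CDEF} nor all of R2 = {ABDE}, so the common attributes are not a superkey of either fragment. The join is lossy.

No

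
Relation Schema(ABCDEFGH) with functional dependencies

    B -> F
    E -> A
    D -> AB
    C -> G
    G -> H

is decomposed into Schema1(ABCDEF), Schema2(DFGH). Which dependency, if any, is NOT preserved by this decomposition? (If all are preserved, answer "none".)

Check C → G: no single fragment contains all of {CG}, and the restricted closure of {C} across the fragments never reaches {G}.
B → F is preserved.
E → A is preserved.
D → AB is preserved.
G → H is preserved.

C -> G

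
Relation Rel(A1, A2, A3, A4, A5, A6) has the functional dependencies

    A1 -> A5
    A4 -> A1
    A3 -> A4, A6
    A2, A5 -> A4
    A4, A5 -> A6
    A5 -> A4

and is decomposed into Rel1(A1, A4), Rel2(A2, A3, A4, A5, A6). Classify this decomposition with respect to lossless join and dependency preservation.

lossless and dependency-preserving

Lossless test: (A4)⁺ = {A1, A4, A5, A6}, which contains all of one fragment — lossless.
Dependency preservation: A1 → A5 is not contained in any single fragment, but the restricted closure of its left-hand side across the fragments still reaches the right-hand side; the remaining FDs each lie inside some fragment. All dependencies are preserved.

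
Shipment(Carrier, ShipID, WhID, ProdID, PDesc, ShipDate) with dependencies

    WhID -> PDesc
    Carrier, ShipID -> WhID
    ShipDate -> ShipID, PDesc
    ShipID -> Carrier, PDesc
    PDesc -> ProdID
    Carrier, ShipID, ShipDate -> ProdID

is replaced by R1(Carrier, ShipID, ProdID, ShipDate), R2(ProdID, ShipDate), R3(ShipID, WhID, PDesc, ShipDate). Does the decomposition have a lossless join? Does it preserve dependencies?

lossless but not dependency-preserving

Lossless test (chase): Rows 1 and 2 agree on ShipDate; apply ShipDate→ShipID, PDesc and equate their ShipID, PDesc entries. Rows 1 and 3 agree on ShipDate; apply ShipDate→ShipID, PDesc and equate their ShipID, PDesc entries. Rows 1 and 2 agree on ShipID; apply ShipID→Carrier, PDesc and equate their Carrier, PDesc entries. Rows 1 and 3 agree on ShipID; apply ShipID→Carrier, PDesc and equate their Carrier, PDesc entries. Rows 1 and 3 agree on PDesc; apply PDesc→ProdID and equate their ProdID entries. Rows 1 and 2 agree on Carrier, ShipID; apply Carrier, ShipID→WhID and equate their WhID entries. Rows 1 and 3 agree on Carrier, ShipID; apply Carrier, ShipID→WhID and equate their WhID entries. Row 1 is now all distinguished symbols — the join is lossless.
Dependency preservation: the restricted closure of {PDesc} across the fragments never reaches {ProdID}, so PDesc → ProdID cannot be enforced without a join — not preserved.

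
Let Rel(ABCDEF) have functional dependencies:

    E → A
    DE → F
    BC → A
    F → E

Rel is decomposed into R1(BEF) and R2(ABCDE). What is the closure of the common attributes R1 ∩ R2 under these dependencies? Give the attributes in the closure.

ABE

R1 ∩ R2 = {BE}.
E → A applies, adding A
Closure: {ABE}.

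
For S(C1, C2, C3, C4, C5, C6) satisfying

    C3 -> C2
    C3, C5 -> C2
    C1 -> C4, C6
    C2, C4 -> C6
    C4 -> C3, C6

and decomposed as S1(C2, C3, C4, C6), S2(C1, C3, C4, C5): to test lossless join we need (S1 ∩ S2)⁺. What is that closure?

S1 ∩ S2 = {C3, C4}.
C3 → C2 applies, adding C2
C2, C4 → C6 applies, adding C6
Closure: {C2, C3, C4, C6}.

C2, C3, C4, C6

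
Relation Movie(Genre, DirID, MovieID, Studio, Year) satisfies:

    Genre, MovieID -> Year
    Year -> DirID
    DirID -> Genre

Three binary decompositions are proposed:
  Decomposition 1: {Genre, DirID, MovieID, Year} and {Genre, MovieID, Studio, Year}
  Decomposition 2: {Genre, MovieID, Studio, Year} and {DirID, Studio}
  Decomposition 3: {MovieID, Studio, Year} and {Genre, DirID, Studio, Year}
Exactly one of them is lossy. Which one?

Decomposition 1: common = {Genre, MovieID, Year}, closure = {Genre, DirID, MovieID, Year} → lossless.
Decomposition 2: common = {Studio}, closure = {Studio} → lossy.
Decomposition 3: common = {Studio, Year}, closure = {Genre, DirID, Studio, Year} → lossless.

Decomposition 2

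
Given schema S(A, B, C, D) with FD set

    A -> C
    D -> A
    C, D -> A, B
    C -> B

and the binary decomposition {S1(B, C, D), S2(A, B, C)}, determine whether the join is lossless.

Common attributes: S1 ∩ S2 = {B, C}.
No dependency enlarges {B, C}, so (B, C)⁺ = {B, C}.
The closure contains neither all of S1 = {B, C, D} nor all of S2 = {A, B, C}, so the common attributes are not a superkey of either fragment. The join is lossy.

No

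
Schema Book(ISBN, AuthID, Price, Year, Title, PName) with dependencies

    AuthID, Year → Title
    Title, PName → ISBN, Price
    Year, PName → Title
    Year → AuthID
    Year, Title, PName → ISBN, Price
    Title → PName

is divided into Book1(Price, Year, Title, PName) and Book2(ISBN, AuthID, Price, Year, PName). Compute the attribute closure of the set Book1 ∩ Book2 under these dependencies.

Book1 ∩ Book2 = {Price, Year, PName}.
Year, PName → Title applies, adding Title
Year → AuthID applies, adding AuthID
Year, Title, PName → ISBN, Price applies, adding ISBN
Closure: {ISBN, AuthID, Price, Year, Title, PName}.

ISBN, AuthID, Price, Year, Title, PName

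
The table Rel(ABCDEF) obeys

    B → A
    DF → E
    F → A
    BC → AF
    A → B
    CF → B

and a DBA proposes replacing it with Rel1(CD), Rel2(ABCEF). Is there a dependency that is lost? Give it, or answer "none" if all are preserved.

Check DF → E: no single fragment contains all of {DEF}, and the restricted closure of {DF} across the fragments never reaches {E}.
B → A is preserved.
F → A is preserved.
BC → AF is preserved.
A → B is preserved.
CF → B is preserved.

DF → E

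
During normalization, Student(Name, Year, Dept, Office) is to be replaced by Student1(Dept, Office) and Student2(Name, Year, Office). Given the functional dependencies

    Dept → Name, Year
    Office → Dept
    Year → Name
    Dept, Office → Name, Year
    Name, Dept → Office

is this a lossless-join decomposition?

Common attributes: Student1 ∩ Student2 = {Office}.
Closure of {Office}: Office → Dept applies, adding Dept; Dept, Office → Name, Year applies, adding Name, Year. So (Office)⁺ = {Name, Year, Dept, Office}.
This closure contains every attribute of Student1, so Student1 ∩ Student2 → Student1. The join is lossless.

Yes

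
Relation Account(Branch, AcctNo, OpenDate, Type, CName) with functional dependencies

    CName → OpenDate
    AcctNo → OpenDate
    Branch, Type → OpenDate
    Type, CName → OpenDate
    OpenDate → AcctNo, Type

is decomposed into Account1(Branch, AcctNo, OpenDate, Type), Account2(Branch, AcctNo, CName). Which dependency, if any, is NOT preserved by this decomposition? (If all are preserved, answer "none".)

CName → OpenDate: restricted closure across fragments reaches OpenDate.
AcctNo → OpenDate lies within Account1.
Branch, Type → OpenDate lies within Account1.
Type, CName → OpenDate: restricted closure across fragments reaches OpenDate.
OpenDate → AcctNo, Type lies within Account1.
Every dependency is enforceable on the fragments, so the decomposition is dependency-preserving.

none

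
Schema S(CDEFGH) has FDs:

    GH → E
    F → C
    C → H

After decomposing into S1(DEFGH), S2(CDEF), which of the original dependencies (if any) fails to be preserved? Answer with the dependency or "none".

C → H

Check C → H: no single fragment contains all of {CH}, and the restricted closure of {C} across the fragments never reaches {H}.
GH → E is preserved.
F → C is preserved.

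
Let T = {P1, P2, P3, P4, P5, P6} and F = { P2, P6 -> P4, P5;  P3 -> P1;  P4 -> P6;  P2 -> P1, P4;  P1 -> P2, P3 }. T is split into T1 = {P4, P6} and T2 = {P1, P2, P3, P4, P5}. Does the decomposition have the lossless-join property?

Common attributes: T1 ∩ T2 = {P4}.
Closure of {P4}: P4 → P6 applies, adding P6. So (P4)⁺ = {P4, P6}.
This closure contains every attribute of T1, so T1 ∩ T2 → T1. The join is lossless.

Yes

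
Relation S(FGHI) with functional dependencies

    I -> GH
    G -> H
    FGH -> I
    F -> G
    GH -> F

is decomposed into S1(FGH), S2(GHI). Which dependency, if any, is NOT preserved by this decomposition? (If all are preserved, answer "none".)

I → GH lies within S2.
G → H lies within S1.
FGH → I: restricted closure across fragments reaches I.
F → G lies within S1.
GH → F lies within S1.
Every dependency is enforceable on the fragments, so the decomposition is dependency-preserving.

none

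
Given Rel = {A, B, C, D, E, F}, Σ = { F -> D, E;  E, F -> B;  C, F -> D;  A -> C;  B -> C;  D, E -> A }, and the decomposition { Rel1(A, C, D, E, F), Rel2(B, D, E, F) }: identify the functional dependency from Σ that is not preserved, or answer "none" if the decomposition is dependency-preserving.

Check B → C: no single fragment contains all of {B, C}, and the restricted closure of {B} across the fragments never reaches {C}.
F → D, E is preserved.
E, F → B is preserved.
C, F → D is preserved.
A → C is preserved.
D, E → A is preserved.

B -> C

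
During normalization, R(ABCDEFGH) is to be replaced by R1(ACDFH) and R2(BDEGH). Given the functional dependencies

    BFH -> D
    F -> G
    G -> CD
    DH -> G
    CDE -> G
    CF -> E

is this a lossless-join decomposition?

Common attributes: R1 ∩ R2 = {DH}.
Closure of {DH}: DH → G applies, adding G; G → CD applies, adding C. So (DH)⁺ = {CDGH}.
The closure contains neither all of R1 = {ACDFH} nor all of R2 = {BDEGH}, so the common attributes are not a superkey of either fragment. The join is lossy.

No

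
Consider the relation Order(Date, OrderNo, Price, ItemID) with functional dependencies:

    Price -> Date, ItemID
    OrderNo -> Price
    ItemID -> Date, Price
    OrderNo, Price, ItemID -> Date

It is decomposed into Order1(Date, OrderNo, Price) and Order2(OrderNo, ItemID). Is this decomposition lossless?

Yes

Common attributes: Order1 ∩ Order2 = {OrderNo}.
Closure of {OrderNo}: OrderNo → Price applies, adding Price; Price → Date, ItemID applies, adding Date, ItemID. So (OrderNo)⁺ = {Date, OrderNo, Price, ItemID}.
This closure contains every attribute of Order1, so Order1 ∩ Order2 → Order1. The join is lossless.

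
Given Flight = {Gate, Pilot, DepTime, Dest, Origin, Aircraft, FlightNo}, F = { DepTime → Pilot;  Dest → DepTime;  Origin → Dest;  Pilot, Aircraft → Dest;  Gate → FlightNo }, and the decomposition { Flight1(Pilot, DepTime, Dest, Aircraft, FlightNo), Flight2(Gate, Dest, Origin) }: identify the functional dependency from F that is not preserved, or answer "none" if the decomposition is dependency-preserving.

Gate → FlightNo

Check Gate → FlightNo: no single fragment contains all of {Gate, FlightNo}, and the restricted closure of {Gate} across the fragments never reaches {FlightNo}.
DepTime → Pilot is preserved.
Dest → DepTime is preserved.
Origin → Dest is preserved.
Pilot, Aircraft → Dest is preserved.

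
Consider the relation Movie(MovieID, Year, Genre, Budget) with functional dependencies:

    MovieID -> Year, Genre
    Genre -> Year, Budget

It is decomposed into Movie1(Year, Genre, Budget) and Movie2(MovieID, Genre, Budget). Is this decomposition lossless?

Yes

Common attributes: Movie1 ∩ Movie2 = {Genre, Budget}.
Closure of {Genre, Budget}: Genre → Year, Budget applies, adding Year. So (Genre, Budget)⁺ = {Year, Genre, Budget}.
This closure contains every attribute of Movie1, so Movie1 ∩ Movie2 → Movie1. The join is lossless.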